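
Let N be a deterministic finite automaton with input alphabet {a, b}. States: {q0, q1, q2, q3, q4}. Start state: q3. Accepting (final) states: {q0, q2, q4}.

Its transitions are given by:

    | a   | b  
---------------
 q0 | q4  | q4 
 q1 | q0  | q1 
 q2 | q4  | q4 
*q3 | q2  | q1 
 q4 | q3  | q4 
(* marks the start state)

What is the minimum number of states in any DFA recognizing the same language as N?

3

Every state is reachable, so we keep all 5.
P0 = {q0,q2,q4} | {q1,q3}.
Split {q0,q2,q4} by δ(·,a) → {q0,q2} and {q4}.
The partition is now stable with 3 blocks: {q0,q2} | {q1,q3} | {q4}.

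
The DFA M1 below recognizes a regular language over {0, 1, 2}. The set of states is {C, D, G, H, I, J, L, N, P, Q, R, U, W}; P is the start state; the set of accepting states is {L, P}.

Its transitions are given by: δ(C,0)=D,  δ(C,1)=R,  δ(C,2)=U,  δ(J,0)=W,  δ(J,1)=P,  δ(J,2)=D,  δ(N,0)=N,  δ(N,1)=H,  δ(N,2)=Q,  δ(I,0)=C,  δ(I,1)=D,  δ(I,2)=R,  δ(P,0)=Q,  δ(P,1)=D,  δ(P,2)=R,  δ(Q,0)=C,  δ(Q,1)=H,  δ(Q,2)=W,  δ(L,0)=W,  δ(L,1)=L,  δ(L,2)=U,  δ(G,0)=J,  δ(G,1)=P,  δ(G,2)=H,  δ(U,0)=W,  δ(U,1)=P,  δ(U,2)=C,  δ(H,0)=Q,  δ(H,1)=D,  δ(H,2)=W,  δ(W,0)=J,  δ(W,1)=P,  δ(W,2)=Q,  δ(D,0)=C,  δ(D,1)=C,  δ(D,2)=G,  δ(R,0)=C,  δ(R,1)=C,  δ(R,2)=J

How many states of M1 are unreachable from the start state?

3

No path from P leads to I, L, N; the other 10 states are all reachable.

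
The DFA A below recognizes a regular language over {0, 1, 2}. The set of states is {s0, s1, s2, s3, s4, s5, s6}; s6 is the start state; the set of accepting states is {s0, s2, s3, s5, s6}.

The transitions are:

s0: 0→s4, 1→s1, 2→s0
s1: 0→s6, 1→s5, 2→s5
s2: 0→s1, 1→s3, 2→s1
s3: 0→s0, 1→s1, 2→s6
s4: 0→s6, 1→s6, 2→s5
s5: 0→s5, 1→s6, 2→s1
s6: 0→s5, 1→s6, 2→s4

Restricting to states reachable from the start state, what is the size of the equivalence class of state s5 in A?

States {s0,s2,s3} cannot be reached from the start state, so discard them.
Start with accepting vs non-accepting: {s5,s6} | {s1,s4}.
Stable partition: {s5,s6} | {s1,s4} — 2 equivalence classes.
State s5 belongs to the block {s5,s6}, which has 2 states.

2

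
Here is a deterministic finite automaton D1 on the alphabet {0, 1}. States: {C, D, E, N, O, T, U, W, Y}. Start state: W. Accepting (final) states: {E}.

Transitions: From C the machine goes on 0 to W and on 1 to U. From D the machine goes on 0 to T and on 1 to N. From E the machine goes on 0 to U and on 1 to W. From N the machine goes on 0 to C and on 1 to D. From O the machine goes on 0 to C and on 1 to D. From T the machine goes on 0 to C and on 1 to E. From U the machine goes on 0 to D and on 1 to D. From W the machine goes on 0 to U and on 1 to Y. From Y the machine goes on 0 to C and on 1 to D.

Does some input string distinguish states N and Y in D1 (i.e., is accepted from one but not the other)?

No

Reachable states from the start: {C,D,E,N,T,U,W,Y}. Unreachable: {O} — drop them.
P0 = {E} | {C,D,N,T,U,W,Y}.
Refine {C,D,N,T,U,W,Y} on symbol 1: members go to different blocks, giving {C,D,N,U,W,Y} and {T}.
On input 0, block {C,D,N,U,W,Y} splits into {C,N,U,W,Y} and {D}.
Split {C,N,U,W,Y} by δ(·,0) → {C,N,W,Y} and {U}.
On input 0, block {C,N,W,Y} splits into {C,N,Y} and {W}.
Refine {C,N,Y} on symbol 0: members go to different blocks, giving {N,Y} and {C}.
The partition is now stable with 7 blocks: {E} | {N,Y} | {T} | {D} | {U} | {W} | {C}.
N and Y lie in the same block of the stable partition, so they are equivalent — no string distinguishes them.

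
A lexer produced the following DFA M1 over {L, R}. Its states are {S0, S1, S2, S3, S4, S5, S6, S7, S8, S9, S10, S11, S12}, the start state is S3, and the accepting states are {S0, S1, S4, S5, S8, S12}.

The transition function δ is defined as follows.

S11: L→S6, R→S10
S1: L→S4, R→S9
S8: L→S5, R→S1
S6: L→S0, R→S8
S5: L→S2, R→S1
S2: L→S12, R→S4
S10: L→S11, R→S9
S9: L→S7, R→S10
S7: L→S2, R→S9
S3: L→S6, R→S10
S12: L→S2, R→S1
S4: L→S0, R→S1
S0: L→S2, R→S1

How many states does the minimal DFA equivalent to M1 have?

All states are reachable from the start state.
Start with accepting vs non-accepting: {S0,S1,S4,S5,S8,S12} | {S2,S3,S6,S7,S9,S10,S11}.
Split {S0,S1,S4,S5,S8,S12} by δ(·,L) → {S0,S5,S12} and {S1,S4,S8}.
On input L, block {S2,S3,S6,S7,S9,S10,S11} splits into {S3,S7,S9,S10,S11} and {S2,S6}.
On input L, block {S3,S7,S9,S10,S11} splits into {S3,S7,S11} and {S9,S10}.
On input L, block {S1,S4,S8} splits into {S4,S8} and {S1}.
Stable partition: {S0,S5,S12} | {S3,S7,S11} | {S4,S8} | {S2,S6} | {S9,S10} | {S1} — 6 equivalence classes.

6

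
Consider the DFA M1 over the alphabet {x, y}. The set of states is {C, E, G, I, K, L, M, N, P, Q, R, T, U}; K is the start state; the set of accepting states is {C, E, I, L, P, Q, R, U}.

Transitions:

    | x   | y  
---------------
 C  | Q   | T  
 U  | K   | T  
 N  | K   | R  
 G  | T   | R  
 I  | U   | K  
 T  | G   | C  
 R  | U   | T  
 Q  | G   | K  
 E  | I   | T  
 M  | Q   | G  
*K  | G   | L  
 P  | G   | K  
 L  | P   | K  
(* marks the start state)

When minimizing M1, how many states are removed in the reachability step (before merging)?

4

Starting at K and following transitions, the reachable set is {C, G, K, L, P, Q, R, T, U}. That leaves E, I, M, N unreachable — 4 in total.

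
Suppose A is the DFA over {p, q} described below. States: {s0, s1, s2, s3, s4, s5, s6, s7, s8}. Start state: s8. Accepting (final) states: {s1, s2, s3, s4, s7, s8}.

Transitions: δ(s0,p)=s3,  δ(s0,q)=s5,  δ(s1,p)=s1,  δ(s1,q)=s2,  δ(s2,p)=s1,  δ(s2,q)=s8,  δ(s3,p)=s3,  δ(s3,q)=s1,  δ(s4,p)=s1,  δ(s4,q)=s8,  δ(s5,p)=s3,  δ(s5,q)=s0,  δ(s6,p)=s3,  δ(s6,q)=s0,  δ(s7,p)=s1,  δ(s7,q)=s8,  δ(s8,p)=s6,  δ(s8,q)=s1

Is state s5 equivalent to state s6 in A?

States {s4,s7} cannot be reached from the start state, so discard them.
Initial partition by acceptance: {s1,s2,s3,s8} | {s0,s5,s6}.
On input p, block {s1,s2,s3,s8} splits into {s1,s2,s3} and {s8}.
On input q, block {s1,s2,s3} splits into {s1,s3} and {s2}.
On input q, block {s1,s3} splits into {s1} and {s3}.
Stable partition: {s1} | {s0,s5,s6} | {s8} | {s2} | {s3} — 5 equivalence classes.
s5 and s6 lie in the same block of the stable partition, so they are equivalent — no string distinguishes them.

Yes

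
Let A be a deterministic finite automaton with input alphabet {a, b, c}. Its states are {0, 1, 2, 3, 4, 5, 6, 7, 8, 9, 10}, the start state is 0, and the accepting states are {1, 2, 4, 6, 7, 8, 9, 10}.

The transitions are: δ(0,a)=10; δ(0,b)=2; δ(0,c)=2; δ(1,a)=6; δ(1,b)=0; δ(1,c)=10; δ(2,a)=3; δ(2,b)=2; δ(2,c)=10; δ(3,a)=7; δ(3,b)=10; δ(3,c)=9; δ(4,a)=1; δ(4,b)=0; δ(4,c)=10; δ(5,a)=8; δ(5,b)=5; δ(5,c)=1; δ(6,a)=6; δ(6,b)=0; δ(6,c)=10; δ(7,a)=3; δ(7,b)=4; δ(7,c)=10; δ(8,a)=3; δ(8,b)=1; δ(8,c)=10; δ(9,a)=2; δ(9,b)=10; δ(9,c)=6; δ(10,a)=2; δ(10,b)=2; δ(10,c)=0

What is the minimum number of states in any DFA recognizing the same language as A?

7

First remove the unreachable states {5,8}; 9 states remain.
P0 = {1,2,4,6,7,9,10} | {0,3}.
On input a, block {1,2,4,6,7,9,10} splits into {1,4,6,9,10} and {2,7}.
Refine {1,4,6,9,10} on symbol a: members go to different blocks, giving {1,4,6} and {9,10}.
Split {0,3} by δ(·,a) → {0} and {3}.
Split {2,7} by δ(·,b) → {2} and {7}.
On input b, block {9,10} splits into {9} and {10}.
Stable partition: {1,4,6} | {0} | {2} | {9} | {3} | {7} | {10} — 7 equivalence classes.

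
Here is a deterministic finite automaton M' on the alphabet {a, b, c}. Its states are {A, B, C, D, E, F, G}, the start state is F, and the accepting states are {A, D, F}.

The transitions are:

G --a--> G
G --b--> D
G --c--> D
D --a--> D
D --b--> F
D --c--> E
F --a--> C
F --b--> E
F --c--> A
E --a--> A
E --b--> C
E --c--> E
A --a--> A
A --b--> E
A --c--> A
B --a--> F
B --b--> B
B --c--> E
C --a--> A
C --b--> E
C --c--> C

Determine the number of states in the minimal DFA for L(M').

3

States {B,D,G} cannot be reached from the start state, so discard them.
Initial partition by acceptance: {A,F} | {C,E}.
On input a, block {A,F} splits into {A} and {F}.
The partition is now stable with 3 blocks: {A} | {C,E} | {F}.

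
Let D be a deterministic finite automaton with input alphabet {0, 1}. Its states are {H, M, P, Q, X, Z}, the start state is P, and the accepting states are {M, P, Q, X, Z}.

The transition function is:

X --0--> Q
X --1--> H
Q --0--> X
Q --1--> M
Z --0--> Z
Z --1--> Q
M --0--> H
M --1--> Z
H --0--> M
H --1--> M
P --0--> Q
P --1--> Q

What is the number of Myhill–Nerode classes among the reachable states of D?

Initial partition by acceptance: {M,P,Q,X,Z} | {H}.
Refine {M,P,Q,X,Z} on symbol 0: members go to different blocks, giving {P,Q,X,Z} and {M}.
Refine {P,Q,X,Z} on symbol 1: members go to different blocks, giving {P,Z} and {Q} and {X}.
On input 0, block {P,Z} splits into {Z} and {P}.
Stable partition: {Z} | {H} | {M} | {Q} | {X} | {P} — 6 equivalence classes.

6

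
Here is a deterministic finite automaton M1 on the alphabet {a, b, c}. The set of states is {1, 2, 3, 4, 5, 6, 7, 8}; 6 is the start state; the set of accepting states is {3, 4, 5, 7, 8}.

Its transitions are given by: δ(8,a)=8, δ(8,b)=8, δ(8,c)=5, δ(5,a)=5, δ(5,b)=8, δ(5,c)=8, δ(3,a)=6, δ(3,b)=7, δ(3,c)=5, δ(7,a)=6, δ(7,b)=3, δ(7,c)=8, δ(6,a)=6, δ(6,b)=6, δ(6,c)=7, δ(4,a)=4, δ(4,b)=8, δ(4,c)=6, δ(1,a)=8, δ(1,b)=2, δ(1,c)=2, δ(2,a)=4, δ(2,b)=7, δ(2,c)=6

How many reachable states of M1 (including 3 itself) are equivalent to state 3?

2

First remove the unreachable states {1,2,4}; 5 states remain.
Initial partition by acceptance: {3,5,7,8} | {6}.
On input a, block {3,5,7,8} splits into {3,7} and {5,8}.
Stable partition: {3,7} | {6} | {5,8} — 3 equivalence classes.
State 3 belongs to the block {3,7}, which has 2 states.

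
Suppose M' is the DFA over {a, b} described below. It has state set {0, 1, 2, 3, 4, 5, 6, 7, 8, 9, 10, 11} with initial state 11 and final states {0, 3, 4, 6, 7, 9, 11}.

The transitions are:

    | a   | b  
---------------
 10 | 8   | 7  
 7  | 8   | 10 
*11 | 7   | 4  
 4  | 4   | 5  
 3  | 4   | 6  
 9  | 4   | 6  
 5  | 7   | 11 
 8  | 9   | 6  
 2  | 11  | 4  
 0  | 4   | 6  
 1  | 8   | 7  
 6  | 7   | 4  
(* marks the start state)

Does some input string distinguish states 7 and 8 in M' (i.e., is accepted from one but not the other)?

Yes

States {0,1,2,3} cannot be reached from the start state, so discard them.
Initial partition by acceptance: {4,6,7,9,11} | {5,8,10}.
Refine {4,6,7,9,11} on symbol a: members go to different blocks, giving {4,6,9,11} and {7}.
On input a, block {4,6,9,11} splits into {4,9} and {6,11}.
Refine {4,9} on symbol b: members go to different blocks, giving {4} and {9}.
Split {5,8,10} by δ(·,a) → {5} and {8} and {10}.
No further refinement is possible. Final partition (7 blocks): {4} | {5} | {7} | {6,11} | {9} | {8} | {10}.
7 and 8 end up in different blocks, so they are distinguishable. For instance, the string 'ε' is accepted from only 7.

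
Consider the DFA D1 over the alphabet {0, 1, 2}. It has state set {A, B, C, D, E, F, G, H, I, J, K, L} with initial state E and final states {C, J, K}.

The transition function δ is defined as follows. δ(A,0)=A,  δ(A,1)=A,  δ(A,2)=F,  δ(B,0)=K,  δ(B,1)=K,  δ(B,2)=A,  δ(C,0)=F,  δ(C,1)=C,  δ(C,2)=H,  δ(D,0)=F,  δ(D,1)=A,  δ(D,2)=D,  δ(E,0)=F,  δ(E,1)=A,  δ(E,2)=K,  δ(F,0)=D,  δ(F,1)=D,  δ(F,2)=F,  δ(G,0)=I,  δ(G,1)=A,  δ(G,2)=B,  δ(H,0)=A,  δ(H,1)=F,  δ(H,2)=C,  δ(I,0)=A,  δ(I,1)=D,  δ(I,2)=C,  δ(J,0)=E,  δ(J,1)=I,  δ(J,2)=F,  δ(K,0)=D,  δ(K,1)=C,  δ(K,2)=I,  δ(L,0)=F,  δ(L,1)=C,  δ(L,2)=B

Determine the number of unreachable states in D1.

4

No path from E leads to B, G, J, L; the other 8 states are all reachable.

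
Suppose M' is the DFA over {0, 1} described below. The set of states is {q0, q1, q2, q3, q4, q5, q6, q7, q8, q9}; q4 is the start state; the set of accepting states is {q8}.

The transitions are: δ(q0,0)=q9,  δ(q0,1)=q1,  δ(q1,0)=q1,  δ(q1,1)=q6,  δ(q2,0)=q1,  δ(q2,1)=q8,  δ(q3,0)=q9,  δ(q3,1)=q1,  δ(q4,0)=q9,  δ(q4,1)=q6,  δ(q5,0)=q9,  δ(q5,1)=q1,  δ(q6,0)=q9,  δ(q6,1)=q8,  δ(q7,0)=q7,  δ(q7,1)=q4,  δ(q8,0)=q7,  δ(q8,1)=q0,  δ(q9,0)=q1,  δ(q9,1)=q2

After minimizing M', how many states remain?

First remove the unreachable states {q3,q5}; 8 states remain.
Start with accepting vs non-accepting: {q8} | {q0,q1,q2,q4,q6,q7,q9}.
Refine {q0,q1,q2,q4,q6,q7,q9} on symbol 1: members go to different blocks, giving {q0,q1,q4,q7,q9} and {q2,q6}.
Split {q0,q1,q4,q7,q9} by δ(·,1) → {q1,q4,q9} and {q0,q7}.
Refine {q0,q7} on symbol 0: members go to different blocks, giving {q0} and {q7}.
The partition is now stable with 5 blocks: {q8} | {q1,q4,q9} | {q2,q6} | {q0} | {q7}.

5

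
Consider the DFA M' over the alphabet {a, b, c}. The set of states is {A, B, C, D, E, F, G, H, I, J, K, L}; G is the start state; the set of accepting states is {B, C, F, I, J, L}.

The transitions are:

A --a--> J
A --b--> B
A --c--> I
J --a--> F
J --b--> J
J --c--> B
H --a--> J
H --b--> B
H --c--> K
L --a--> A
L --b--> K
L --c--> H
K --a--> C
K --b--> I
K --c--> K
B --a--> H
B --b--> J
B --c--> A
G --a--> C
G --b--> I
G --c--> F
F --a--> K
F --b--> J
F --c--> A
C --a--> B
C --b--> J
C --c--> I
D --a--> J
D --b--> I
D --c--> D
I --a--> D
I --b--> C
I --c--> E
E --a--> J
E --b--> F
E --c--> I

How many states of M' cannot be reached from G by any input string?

Starting at G and following transitions, the reachable set is {A, B, C, D, E, F, G, H, I, J, K}. That leaves L unreachable — 1 in total.

1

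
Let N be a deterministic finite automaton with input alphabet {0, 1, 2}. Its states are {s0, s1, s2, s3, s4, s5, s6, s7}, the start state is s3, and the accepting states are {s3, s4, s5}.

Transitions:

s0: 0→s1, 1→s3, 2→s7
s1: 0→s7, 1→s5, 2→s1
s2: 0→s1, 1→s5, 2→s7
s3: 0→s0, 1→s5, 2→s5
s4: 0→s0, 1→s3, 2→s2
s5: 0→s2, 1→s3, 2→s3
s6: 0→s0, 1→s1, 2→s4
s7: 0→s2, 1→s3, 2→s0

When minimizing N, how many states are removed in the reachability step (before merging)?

2

BFS from s3 reaches {s0, s1, s2, s3, s5, s7}; the 2 state(s) s4, s6 are never visited.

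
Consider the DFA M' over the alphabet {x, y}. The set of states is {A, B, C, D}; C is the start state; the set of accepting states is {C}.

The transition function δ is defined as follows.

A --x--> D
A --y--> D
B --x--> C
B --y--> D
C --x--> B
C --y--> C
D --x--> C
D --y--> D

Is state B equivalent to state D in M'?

Yes

States {A} cannot be reached from the start state, so discard them.
Initial partition by acceptance: {C} | {B,D}.
The partition is now stable with 2 blocks: {C} | {B,D}.
B and D lie in the same block of the stable partition, so they are equivalent — no string distinguishes them.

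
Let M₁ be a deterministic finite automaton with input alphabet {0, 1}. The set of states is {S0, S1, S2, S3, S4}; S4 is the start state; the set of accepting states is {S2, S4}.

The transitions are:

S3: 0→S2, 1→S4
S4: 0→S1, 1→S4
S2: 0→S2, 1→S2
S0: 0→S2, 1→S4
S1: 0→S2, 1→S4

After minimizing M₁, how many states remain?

3

States {S0,S3} cannot be reached from the start state, so discard them.
Start with accepting vs non-accepting: {S2,S4} | {S1}.
On input 0, block {S2,S4} splits into {S2} and {S4}.
The partition is now stable with 3 blocks: {S2} | {S1} | {S4}.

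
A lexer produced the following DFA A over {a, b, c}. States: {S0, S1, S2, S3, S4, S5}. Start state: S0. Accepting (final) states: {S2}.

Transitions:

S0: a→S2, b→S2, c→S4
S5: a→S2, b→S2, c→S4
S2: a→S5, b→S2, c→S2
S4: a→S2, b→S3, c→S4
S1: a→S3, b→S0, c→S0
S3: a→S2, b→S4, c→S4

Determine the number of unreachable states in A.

1

Starting at S0 and following transitions, the reachable set is {S0, S2, S3, S4, S5}. That leaves S1 unreachable — 1 in total.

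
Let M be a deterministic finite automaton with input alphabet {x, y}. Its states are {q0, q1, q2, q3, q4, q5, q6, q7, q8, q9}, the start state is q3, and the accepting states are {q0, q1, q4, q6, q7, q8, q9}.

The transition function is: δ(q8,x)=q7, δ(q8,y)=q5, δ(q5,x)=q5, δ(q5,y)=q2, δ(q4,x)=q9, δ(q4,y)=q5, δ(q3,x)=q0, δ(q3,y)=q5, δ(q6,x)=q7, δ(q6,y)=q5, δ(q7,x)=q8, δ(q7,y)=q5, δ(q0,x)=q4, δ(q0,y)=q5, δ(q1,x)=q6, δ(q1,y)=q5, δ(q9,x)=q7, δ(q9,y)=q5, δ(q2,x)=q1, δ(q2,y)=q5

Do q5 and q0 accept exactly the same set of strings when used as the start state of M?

P0 = {q0,q1,q4,q6,q7,q8,q9} | {q2,q3,q5}.
On input x, block {q2,q3,q5} splits into {q2,q3} and {q5}.
No further refinement is possible. Final partition (3 blocks): {q0,q1,q4,q6,q7,q8,q9} | {q2,q3} | {q5}.
q5 and q0 end up in different blocks, so they are distinguishable. For instance, the string 'ε' is accepted from only q0.

No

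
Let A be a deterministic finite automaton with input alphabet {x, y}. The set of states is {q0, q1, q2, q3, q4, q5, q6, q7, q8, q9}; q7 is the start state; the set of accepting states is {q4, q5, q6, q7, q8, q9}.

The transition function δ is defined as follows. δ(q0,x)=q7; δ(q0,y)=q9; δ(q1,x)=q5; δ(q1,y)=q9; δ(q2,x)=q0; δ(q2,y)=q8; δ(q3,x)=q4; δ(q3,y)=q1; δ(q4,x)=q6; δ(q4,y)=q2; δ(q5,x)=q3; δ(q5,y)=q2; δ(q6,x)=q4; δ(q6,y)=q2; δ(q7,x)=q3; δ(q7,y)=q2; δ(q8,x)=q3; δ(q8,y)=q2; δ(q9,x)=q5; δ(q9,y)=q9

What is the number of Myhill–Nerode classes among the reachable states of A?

6

P0 = {q4,q5,q6,q7,q8,q9} | {q0,q1,q2,q3}.
Split {q4,q5,q6,q7,q8,q9} by δ(·,x) → {q4,q6,q9} and {q5,q7,q8}.
Split {q4,q6,q9} by δ(·,x) → {q4,q6} and {q9}.
Refine {q0,q1,q2,q3} on symbol x: members go to different blocks, giving {q0,q1} and {q2} and {q3}.
The partition is now stable with 6 blocks: {q4,q6} | {q0,q1} | {q5,q7,q8} | {q9} | {q2} | {q3}.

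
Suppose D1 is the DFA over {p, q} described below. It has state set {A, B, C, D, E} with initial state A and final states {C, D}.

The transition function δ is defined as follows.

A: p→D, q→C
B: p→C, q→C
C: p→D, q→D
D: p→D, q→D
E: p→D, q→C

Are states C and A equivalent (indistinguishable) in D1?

Reachable states from the start: {A,C,D}. Unreachable: {B,E} — drop them.
P0 = {C,D} | {A}.
No further refinement is possible. Final partition (2 blocks): {C,D} | {A}.
C and A end up in different blocks, so they are distinguishable. For instance, the string 'ε' is accepted from only C.

No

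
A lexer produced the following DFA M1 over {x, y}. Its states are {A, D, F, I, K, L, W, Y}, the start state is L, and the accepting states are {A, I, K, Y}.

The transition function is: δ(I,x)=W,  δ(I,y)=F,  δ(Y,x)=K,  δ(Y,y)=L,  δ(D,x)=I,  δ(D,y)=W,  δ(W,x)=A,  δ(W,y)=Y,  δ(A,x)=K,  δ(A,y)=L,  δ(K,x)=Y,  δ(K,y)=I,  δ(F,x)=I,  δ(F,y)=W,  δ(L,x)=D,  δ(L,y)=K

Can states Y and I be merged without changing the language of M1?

No

All states are reachable from the start state.
Initial partition by acceptance: {A,I,K,Y} | {D,F,L,W}.
Split {A,I,K,Y} by δ(·,x) → {A,K,Y} and {I}.
Refine {A,K,Y} on symbol y: members go to different blocks, giving {A,Y} and {K}.
On input x, block {D,F,L,W} splits into {D,F} and {L} and {W}.
No further refinement is possible. Final partition (6 blocks): {A,Y} | {D,F} | {I} | {K} | {L} | {W}.
Y and I end up in different blocks, so they are distinguishable. For instance, the string 'x' is accepted from only Y.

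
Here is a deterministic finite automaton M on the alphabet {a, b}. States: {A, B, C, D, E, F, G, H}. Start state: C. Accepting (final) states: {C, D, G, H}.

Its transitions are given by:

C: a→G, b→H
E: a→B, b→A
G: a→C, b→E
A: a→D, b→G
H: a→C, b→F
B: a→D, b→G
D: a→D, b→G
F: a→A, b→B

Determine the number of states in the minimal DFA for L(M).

5

Every state is reachable, so we keep all 8.
Start with accepting vs non-accepting: {C,D,G,H} | {A,B,E,F}.
On input b, block {C,D,G,H} splits into {C,D} and {G,H}.
Refine {C,D} on symbol a: members go to different blocks, giving {C} and {D}.
Refine {A,B,E,F} on symbol a: members go to different blocks, giving {A,B} and {E,F}.
No further refinement is possible. Final partition (5 blocks): {C} | {A,B} | {G,H} | {D} | {E,F}.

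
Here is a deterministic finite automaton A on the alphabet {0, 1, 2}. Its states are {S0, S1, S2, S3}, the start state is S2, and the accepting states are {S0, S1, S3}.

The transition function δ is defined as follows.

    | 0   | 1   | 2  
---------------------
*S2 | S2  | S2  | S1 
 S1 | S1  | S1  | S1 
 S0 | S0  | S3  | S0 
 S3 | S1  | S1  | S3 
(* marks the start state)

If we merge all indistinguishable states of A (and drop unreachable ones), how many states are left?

2

First remove the unreachable states {S0,S3}; 2 states remain.
Start with accepting vs non-accepting: {S1} | {S2}.
The partition is now stable with 2 blocks: {S1} | {S2}.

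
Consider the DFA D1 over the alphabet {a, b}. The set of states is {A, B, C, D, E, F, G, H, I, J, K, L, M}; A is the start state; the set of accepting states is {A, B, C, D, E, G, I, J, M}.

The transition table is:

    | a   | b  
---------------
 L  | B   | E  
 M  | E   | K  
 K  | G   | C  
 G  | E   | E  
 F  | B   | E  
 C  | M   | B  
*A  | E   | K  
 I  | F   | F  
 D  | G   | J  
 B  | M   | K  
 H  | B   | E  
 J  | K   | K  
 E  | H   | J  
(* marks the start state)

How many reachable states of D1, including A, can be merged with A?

2

States {D,F,I,L} cannot be reached from the start state, so discard them.
Start with accepting vs non-accepting: {A,B,C,E,G,J,M} | {H,K}.
Refine {A,B,C,E,G,J,M} on symbol a: members go to different blocks, giving {A,B,C,G,M} and {E,J}.
Refine {A,B,C,G,M} on symbol a: members go to different blocks, giving {A,G,M} and {B,C}.
Split {A,G,M} by δ(·,b) → {A,M} and {G}.
Split {H,K} by δ(·,a) → {H} and {K}.
On input a, block {E,J} splits into {E} and {J}.
Split {B,C} by δ(·,b) → {B} and {C}.
Stable partition: {A,M} | {H} | {E} | {B} | {G} | {K} | {J} | {C} — 8 equivalence classes.
The equivalence class containing A is {A,M}, of size 2.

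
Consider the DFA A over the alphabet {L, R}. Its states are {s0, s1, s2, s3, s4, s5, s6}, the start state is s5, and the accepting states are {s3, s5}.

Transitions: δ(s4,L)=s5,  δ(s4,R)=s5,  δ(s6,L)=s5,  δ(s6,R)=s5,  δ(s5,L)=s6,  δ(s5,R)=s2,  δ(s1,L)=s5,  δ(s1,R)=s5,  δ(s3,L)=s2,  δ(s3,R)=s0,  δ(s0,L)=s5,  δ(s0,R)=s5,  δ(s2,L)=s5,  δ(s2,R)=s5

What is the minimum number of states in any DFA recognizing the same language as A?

2

States {s0,s1,s3,s4} cannot be reached from the start state, so discard them.
Initial partition by acceptance: {s5} | {s2,s6}.
Stable partition: {s5} | {s2,s6} — 2 equivalence classes.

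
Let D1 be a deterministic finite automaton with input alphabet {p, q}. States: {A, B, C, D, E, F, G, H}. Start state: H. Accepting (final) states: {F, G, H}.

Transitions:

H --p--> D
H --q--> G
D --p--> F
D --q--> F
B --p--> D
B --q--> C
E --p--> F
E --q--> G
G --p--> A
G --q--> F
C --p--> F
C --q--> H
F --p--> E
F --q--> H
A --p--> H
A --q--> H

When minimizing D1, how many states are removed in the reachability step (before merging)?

2

No path from H leads to B, C; the other 6 states are all reachable.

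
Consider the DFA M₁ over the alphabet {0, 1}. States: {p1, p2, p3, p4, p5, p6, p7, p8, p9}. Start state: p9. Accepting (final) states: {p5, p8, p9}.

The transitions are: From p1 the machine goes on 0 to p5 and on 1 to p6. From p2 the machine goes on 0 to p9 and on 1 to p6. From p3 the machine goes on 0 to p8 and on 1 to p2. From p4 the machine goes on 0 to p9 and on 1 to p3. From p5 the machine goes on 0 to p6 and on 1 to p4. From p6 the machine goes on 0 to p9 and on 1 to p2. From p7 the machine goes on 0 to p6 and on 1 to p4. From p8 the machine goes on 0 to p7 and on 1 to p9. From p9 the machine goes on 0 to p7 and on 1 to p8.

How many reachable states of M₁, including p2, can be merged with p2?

Reachable states from the start: {p2,p3,p4,p6,p7,p8,p9}. Unreachable: {p1,p5} — drop them.
Start with accepting vs non-accepting: {p8,p9} | {p2,p3,p4,p6,p7}.
Split {p2,p3,p4,p6,p7} by δ(·,0) → {p2,p3,p4,p6} and {p7}.
Stable partition: {p8,p9} | {p2,p3,p4,p6} | {p7} — 3 equivalence classes.
State p2 belongs to the block {p2,p3,p4,p6}, which has 4 states.

4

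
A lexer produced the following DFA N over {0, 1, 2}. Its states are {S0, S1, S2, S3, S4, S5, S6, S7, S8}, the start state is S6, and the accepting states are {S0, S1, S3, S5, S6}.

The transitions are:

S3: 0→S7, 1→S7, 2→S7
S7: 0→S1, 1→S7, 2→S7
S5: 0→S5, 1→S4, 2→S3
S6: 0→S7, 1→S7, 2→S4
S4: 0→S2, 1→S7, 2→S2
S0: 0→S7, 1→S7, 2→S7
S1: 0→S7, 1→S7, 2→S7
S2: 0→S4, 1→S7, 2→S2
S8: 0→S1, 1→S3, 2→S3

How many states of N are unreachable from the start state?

No path from S6 leads to S0, S3, S5, S8; the other 5 states are all reachable.

4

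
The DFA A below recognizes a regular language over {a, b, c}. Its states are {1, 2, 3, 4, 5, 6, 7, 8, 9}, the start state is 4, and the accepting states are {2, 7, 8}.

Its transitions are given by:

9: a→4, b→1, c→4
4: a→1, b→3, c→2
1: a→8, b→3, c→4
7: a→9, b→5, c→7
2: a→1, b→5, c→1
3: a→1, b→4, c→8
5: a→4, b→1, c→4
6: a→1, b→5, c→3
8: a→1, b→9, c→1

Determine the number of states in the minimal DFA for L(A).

First remove the unreachable states {6,7}; 7 states remain.
Initial partition by acceptance: {2,8} | {1,3,4,5,9}.
Split {1,3,4,5,9} by δ(·,a) → {3,4,5,9} and {1}.
On input a, block {3,4,5,9} splits into {3,4} and {5,9}.
No further refinement is possible. Final partition (4 blocks): {2,8} | {3,4} | {1} | {5,9}.

4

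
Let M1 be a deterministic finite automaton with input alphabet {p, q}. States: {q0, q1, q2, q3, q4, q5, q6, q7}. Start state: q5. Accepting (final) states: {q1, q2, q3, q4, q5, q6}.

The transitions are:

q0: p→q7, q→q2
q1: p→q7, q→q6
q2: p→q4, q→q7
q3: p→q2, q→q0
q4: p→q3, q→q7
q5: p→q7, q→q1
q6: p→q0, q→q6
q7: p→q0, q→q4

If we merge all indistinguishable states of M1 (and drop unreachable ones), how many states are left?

3

P0 = {q1,q2,q3,q4,q5,q6} | {q0,q7}.
On input p, block {q1,q2,q3,q4,q5,q6} splits into {q1,q5,q6} and {q2,q3,q4}.
No further refinement is possible. Final partition (3 blocks): {q1,q5,q6} | {q0,q7} | {q2,q3,q4}.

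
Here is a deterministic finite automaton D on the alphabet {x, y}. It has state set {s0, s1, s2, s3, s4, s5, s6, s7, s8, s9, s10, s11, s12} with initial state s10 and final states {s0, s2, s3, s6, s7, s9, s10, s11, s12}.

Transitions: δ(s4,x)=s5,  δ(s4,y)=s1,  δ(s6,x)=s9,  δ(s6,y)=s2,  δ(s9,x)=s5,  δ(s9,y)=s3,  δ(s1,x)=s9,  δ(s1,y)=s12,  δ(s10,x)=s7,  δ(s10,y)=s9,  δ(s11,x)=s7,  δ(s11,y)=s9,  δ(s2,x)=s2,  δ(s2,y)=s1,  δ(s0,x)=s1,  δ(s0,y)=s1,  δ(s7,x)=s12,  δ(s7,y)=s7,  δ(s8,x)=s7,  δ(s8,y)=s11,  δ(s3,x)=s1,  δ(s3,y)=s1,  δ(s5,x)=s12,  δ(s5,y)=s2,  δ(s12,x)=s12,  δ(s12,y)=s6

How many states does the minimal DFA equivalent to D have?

9

Reachable states from the start: {s1,s2,s3,s5,s6,s7,s9,s10,s12}. Unreachable: {s0,s4,s8,s11} — drop them.
Start with accepting vs non-accepting: {s2,s3,s6,s7,s9,s10,s12} | {s1,s5}.
On input x, block {s2,s3,s6,s7,s9,s10,s12} splits into {s2,s6,s7,s10,s12} and {s3,s9}.
Split {s2,s6,s7,s10,s12} by δ(·,x) → {s2,s7,s10,s12} and {s6}.
Split {s2,s7,s10,s12} by δ(·,y) → {s2} and {s7} and {s10} and {s12}.
Refine {s1,s5} on symbol x: members go to different blocks, giving {s1} and {s5}.
Split {s3,s9} by δ(·,x) → {s3} and {s9}.
The partition is now stable with 9 blocks: {s2} | {s1} | {s3} | {s6} | {s7} | {s10} | {s12} | {s5} | {s9}.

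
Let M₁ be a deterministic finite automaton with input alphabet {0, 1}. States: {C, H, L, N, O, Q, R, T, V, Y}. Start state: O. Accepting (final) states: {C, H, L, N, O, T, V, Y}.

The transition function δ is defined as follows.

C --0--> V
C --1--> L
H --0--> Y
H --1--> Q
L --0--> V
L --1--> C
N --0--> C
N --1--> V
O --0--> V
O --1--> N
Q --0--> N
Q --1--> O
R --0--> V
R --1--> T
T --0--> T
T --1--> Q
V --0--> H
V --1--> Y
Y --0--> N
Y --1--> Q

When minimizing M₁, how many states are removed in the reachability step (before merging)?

2

BFS from O reaches {C, H, L, N, O, Q, V, Y}; the 2 state(s) R, T are never visited.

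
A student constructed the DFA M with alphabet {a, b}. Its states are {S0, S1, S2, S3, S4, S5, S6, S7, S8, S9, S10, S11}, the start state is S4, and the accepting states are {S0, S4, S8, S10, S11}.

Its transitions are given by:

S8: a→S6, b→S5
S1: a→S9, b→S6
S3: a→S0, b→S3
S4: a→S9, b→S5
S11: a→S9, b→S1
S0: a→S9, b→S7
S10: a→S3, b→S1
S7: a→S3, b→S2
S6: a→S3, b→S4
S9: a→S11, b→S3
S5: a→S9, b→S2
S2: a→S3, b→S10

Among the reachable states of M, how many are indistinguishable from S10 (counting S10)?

First remove the unreachable states {S8}; 11 states remain.
Start with accepting vs non-accepting: {S0,S4,S10,S11} | {S1,S2,S3,S5,S6,S7,S9}.
Refine {S1,S2,S3,S5,S6,S7,S9} on symbol a: members go to different blocks, giving {S1,S2,S5,S6,S7} and {S3,S9}.
On input b, block {S1,S2,S5,S6,S7} splits into {S1,S5,S7} and {S2,S6}.
The partition is now stable with 4 blocks: {S0,S4,S10,S11} | {S1,S5,S7} | {S3,S9} | {S2,S6}.
State S10 belongs to the block {S0,S4,S10,S11}, which has 4 states.

4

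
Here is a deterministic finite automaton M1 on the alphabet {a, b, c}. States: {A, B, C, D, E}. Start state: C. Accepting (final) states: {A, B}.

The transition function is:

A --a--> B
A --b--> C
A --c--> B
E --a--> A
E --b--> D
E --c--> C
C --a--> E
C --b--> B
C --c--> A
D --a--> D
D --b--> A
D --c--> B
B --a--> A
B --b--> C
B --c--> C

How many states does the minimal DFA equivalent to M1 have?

5

Every state is reachable, so we keep all 5.
Initial partition by acceptance: {A,B} | {C,D,E}.
Split {A,B} by δ(·,c) → {A} and {B}.
Split {C,D,E} by δ(·,a) → {C,D} and {E}.
On input a, block {C,D} splits into {C} and {D}.
No further refinement is possible. Final partition (5 blocks): {A} | {C} | {B} | {E} | {D}.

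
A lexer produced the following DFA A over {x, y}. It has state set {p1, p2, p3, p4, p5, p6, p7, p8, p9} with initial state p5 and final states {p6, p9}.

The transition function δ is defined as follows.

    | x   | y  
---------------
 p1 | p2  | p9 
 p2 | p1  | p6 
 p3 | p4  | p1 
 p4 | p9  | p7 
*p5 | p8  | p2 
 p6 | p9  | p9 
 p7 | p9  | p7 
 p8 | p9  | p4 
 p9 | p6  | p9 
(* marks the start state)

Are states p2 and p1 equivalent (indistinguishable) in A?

States {p3} cannot be reached from the start state, so discard them.
P0 = {p6,p9} | {p1,p2,p4,p5,p7,p8}.
On input x, block {p1,p2,p4,p5,p7,p8} splits into {p1,p2,p5} and {p4,p7,p8}.
Refine {p1,p2,p5} on symbol x: members go to different blocks, giving {p1,p2} and {p5}.
Stable partition: {p6,p9} | {p1,p2} | {p4,p7,p8} | {p5} — 4 equivalence classes.
p2 and p1 lie in the same block of the stable partition, so they are equivalent — no string distinguishes them.

Yes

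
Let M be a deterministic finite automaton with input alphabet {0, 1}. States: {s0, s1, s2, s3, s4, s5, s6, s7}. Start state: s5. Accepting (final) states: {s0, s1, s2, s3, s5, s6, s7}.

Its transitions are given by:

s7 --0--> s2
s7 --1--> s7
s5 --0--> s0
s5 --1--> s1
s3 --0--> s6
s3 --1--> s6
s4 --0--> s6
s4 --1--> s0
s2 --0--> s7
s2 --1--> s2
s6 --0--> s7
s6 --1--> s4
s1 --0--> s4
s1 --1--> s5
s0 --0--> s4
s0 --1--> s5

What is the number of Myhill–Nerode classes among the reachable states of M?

Reachable states from the start: {s0,s1,s2,s4,s5,s6,s7}. Unreachable: {s3} — drop them.
P0 = {s0,s1,s2,s5,s6,s7} | {s4}.
Refine {s0,s1,s2,s5,s6,s7} on symbol 0: members go to different blocks, giving {s2,s5,s6,s7} and {s0,s1}.
Split {s2,s5,s6,s7} by δ(·,0) → {s2,s6,s7} and {s5}.
Split {s2,s6,s7} by δ(·,1) → {s2,s7} and {s6}.
The partition is now stable with 5 blocks: {s2,s7} | {s4} | {s0,s1} | {s5} | {s6}.

5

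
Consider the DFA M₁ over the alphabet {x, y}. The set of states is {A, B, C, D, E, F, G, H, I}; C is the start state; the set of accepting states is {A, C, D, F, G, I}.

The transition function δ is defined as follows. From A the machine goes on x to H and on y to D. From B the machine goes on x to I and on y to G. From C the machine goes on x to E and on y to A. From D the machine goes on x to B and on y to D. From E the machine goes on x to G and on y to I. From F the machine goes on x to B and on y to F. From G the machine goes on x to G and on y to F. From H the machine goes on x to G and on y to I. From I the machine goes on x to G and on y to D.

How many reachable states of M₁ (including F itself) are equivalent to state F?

Initial partition by acceptance: {A,C,D,F,G,I} | {B,E,H}.
Refine {A,C,D,F,G,I} on symbol x: members go to different blocks, giving {A,C,D,F} and {G,I}.
The partition is now stable with 3 blocks: {A,C,D,F} | {B,E,H} | {G,I}.
State F belongs to the block {A,C,D,F}, which has 4 states.

4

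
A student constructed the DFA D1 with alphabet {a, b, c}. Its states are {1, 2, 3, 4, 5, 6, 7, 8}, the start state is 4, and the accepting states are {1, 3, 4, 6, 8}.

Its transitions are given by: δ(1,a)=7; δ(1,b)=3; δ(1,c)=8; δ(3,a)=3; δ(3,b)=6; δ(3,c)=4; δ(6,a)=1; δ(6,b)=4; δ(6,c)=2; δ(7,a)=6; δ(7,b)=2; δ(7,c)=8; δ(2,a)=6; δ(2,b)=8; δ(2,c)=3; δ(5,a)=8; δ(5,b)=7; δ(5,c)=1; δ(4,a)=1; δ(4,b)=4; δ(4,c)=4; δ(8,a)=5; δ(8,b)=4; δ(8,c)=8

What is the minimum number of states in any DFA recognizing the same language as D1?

8

Start with accepting vs non-accepting: {1,3,4,6,8} | {2,5,7}.
Refine {1,3,4,6,8} on symbol a: members go to different blocks, giving {3,4,6} and {1,8}.
Refine {3,4,6} on symbol a: members go to different blocks, giving {4,6} and {3}.
Refine {4,6} on symbol c: members go to different blocks, giving {4} and {6}.
On input a, block {2,5,7} splits into {2,7} and {5}.
Split {2,7} by δ(·,b) → {2} and {7}.
Refine {1,8} on symbol a: members go to different blocks, giving {1} and {8}.
Stable partition: {4} | {2} | {1} | {3} | {6} | {5} | {7} | {8} — 8 equivalence classes.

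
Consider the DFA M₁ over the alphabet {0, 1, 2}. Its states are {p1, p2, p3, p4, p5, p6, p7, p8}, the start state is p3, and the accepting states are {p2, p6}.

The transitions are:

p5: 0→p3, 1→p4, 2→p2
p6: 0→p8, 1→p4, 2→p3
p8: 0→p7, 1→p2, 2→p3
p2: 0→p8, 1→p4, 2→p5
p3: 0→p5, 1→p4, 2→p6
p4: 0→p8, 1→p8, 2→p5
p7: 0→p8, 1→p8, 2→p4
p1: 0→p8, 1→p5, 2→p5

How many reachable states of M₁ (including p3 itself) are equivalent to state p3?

States {p1} cannot be reached from the start state, so discard them.
Start with accepting vs non-accepting: {p2,p6} | {p3,p4,p5,p7,p8}.
Split {p3,p4,p5,p7,p8} by δ(·,1) → {p3,p4,p5,p7} and {p8}.
On input 0, block {p3,p4,p5,p7} splits into {p3,p5} and {p4,p7}.
On input 2, block {p4,p7} splits into {p4} and {p7}.
The partition is now stable with 5 blocks: {p2,p6} | {p3,p5} | {p8} | {p4} | {p7}.
The equivalence class containing p3 is {p3,p5}, of size 2.

2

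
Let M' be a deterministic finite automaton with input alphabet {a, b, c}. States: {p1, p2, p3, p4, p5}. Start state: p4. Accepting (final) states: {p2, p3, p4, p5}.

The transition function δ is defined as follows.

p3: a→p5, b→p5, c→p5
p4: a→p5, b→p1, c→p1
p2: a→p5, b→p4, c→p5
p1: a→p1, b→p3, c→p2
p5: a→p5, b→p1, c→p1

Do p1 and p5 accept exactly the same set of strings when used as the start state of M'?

Start with accepting vs non-accepting: {p2,p3,p4,p5} | {p1}.
Split {p2,p3,p4,p5} by δ(·,b) → {p2,p3} and {p4,p5}.
Stable partition: {p2,p3} | {p1} | {p4,p5} — 3 equivalence classes.
p1 and p5 end up in different blocks, so they are distinguishable. For instance, the string 'ε' is accepted from only p5.

No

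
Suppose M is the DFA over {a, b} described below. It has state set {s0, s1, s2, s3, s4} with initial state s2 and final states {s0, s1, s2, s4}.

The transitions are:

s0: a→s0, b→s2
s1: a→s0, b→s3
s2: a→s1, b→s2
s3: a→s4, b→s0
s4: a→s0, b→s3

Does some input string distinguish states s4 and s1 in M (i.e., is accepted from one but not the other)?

Every state is reachable, so we keep all 5.
Initial partition by acceptance: {s0,s1,s2,s4} | {s3}.
Refine {s0,s1,s2,s4} on symbol b: members go to different blocks, giving {s0,s2} and {s1,s4}.
Split {s0,s2} by δ(·,a) → {s0} and {s2}.
Stable partition: {s0} | {s3} | {s1,s4} | {s2} — 4 equivalence classes.
s4 and s1 lie in the same block of the stable partition, so they are equivalent — no string distinguishes them.

No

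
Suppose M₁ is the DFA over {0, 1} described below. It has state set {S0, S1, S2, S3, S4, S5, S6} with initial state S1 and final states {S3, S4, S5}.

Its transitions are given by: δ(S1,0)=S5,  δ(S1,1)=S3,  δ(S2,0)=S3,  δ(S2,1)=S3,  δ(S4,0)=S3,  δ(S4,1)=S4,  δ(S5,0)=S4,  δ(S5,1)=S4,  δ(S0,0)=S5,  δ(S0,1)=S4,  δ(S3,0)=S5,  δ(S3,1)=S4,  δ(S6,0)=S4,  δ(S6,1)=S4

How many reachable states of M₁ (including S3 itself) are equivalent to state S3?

States {S0,S2,S6} cannot be reached from the start state, so discard them.
Initial partition by acceptance: {S3,S4,S5} | {S1}.
The partition is now stable with 2 blocks: {S3,S4,S5} | {S1}.
The equivalence class containing S3 is {S3,S4,S5}, of size 3.

3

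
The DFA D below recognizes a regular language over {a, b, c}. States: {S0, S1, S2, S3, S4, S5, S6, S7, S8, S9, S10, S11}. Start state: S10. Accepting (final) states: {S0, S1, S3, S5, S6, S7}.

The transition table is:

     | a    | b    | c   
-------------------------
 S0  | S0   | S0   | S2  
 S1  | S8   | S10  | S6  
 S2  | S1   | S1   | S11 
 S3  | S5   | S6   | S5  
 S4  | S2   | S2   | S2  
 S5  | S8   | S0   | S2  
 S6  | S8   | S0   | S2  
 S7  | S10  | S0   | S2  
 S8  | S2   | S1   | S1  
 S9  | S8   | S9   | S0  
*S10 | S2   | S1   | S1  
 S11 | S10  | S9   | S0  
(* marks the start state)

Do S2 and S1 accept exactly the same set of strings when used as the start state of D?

States {S3,S4,S5,S7} cannot be reached from the start state, so discard them.
P0 = {S0,S1,S6} | {S2,S8,S9,S10,S11}.
Split {S0,S1,S6} by δ(·,a) → {S1,S6} and {S0}.
Split {S1,S6} by δ(·,b) → {S1} and {S6}.
Split {S2,S8,S9,S10,S11} by δ(·,a) → {S8,S9,S10,S11} and {S2}.
Refine {S8,S9,S10,S11} on symbol a: members go to different blocks, giving {S8,S10} and {S9,S11}.
Stable partition: {S1} | {S8,S10} | {S0} | {S6} | {S2} | {S9,S11} — 6 equivalence classes.
S2 and S1 end up in different blocks, so they are distinguishable. For instance, the string 'ε' is accepted from only S1.

No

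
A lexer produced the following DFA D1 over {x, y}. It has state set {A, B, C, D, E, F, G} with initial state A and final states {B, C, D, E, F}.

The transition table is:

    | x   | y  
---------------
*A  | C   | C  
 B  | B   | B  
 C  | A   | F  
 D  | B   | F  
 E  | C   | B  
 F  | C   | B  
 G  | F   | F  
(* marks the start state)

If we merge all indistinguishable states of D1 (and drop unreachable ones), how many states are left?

4

States {D,E,G} cannot be reached from the start state, so discard them.
Start with accepting vs non-accepting: {B,C,F} | {A}.
Split {B,C,F} by δ(·,x) → {B,F} and {C}.
Refine {B,F} on symbol x: members go to different blocks, giving {B} and {F}.
No further refinement is possible. Final partition (4 blocks): {B} | {A} | {C} | {F}.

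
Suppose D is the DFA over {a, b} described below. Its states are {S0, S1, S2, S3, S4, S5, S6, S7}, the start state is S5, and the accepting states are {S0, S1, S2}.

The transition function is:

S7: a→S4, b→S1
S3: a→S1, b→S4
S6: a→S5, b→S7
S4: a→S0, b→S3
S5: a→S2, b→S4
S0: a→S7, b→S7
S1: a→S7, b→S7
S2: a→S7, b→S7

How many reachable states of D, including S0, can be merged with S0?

First remove the unreachable states {S6}; 7 states remain.
Start with accepting vs non-accepting: {S0,S1,S2} | {S3,S4,S5,S7}.
Refine {S3,S4,S5,S7} on symbol a: members go to different blocks, giving {S3,S4,S5} and {S7}.
Stable partition: {S0,S1,S2} | {S3,S4,S5} | {S7} — 3 equivalence classes.
The equivalence class containing S0 is {S0,S1,S2}, of size 3.

3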